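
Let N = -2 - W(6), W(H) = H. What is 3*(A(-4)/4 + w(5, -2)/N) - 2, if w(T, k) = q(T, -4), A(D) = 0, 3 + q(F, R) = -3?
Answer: ¼ ≈ 0.25000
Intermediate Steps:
q(F, R) = -6 (q(F, R) = -3 - 3 = -6)
w(T, k) = -6
N = -8 (N = -2 - 1*6 = -2 - 6 = -8)
3*(A(-4)/4 + w(5, -2)/N) - 2 = 3*(0/4 - 6/(-8)) - 2 = 3*(0*(¼) - 6*(-⅛)) - 2 = 3*(0 + ¾) - 2 = 3*(¾) - 2 = 9/4 - 2 = ¼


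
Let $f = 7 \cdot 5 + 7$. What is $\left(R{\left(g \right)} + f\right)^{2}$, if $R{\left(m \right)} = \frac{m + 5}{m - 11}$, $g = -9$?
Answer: $\frac{44521}{25} \approx 1780.8$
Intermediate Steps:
$R{\left(m \right)} = \frac{5 + m}{-11 + m}$
$f = 42$ ($f = 35 + 7 = 42$)
$\left(R{\left(g \right)} + f\right)^{2} = \left(\frac{5 - 9}{-11 - 9} + 42\right)^{2} = \left(\frac{1}{-20} \left(-4\right) + 42\right)^{2} = \left(\left(- \frac{1}{20}\right) \left(-4\right) + 42\right)^{2} = \left(\frac{1}{5} + 42\right)^{2} = \left(\frac{211}{5}\right)^{2} = \frac{44521}{25}$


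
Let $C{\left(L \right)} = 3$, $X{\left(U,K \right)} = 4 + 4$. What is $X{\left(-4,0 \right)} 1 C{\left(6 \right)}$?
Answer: $24$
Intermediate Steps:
$X{\left(U,K \right)} = 8$
$X{\left(-4,0 \right)} 1 C{\left(6 \right)} = 8 \cdot 1 \cdot 3 = 8 \cdot 3 = 24$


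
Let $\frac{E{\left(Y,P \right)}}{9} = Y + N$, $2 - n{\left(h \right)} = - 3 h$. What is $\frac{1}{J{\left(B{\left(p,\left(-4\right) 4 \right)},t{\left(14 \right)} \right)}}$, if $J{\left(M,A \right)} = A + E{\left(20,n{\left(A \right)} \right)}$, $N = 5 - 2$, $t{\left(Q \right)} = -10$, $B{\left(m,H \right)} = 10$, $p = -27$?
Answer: $\frac{1}{197} \approx 0.0050761$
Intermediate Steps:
$n{\left(h \right)} = 2 + 3 h$ ($n{\left(h \right)} = 2 - - 3 h = 2 + 3 h$)
$N = 3$ ($N = 5 - 2 = 3$)
$E{\left(Y,P \right)} = 27 + 9 Y$ ($E{\left(Y,P \right)} = 9 \left(Y + 3\right) = 9 \left(3 + Y\right) = 27 + 9 Y$)
$J{\left(M,A \right)} = 207 + A$ ($J{\left(M,A \right)} = A + \left(27 + 9 \cdot 20\right) = A + \left(27 + 180\right) = A + 207 = 207 + A$)
$\frac{1}{J{\left(B{\left(p,\left(-4\right) 4 \right)},t{\left(14 \right)} \right)}} = \frac{1}{207 - 10} = \frac{1}{197}$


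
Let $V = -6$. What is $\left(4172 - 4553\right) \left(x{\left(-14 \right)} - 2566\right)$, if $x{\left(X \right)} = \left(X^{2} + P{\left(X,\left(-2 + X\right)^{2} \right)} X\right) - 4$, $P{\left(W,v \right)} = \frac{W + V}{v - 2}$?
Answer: $904074$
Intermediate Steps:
$P{\left(W,v \right)} = \frac{-6 + W}{-2 + v}$ ($P{\left(W,v \right)} = \frac{W - 6}{v - 2} = \frac{-6 + W}{-2 + v}$)
$x{\left(X \right)} = -4 + X^{2} + \frac{X \left(-6 + X\right)}{-2 + \left(-2 + X\right)^{2}}$ ($x{\left(X \right)} = \left(X^{2} + \frac{-6 + X}{-2 + \left(-2 + X\right)^{2}} X\right) - 4 = \left(X^{2} + \frac{X \left(-6 + X\right)}{-2 + \left(-2 + X\right)^{2}}\right) - 4 = -4 + X^{2} + \frac{X \left(-6 + X\right)}{-2 + \left(-2 + X\right)^{2}}$)
$\left(4172 - 4553\right) \left(x{\left(-14 \right)} - 2566\right) = \left(4172 - 4553\right) \left(\frac{- 14 \left(-6 - 14\right) + \left(-4 + \left(-14\right)^{2}\right) \left(-2 + \left(-2 - 14\right)^{2}\right)}{-2 + \left(-2 - 14\right)^{2}} - 2566\right) = - 381 \left(\frac{\left(-14\right) \left(-20\right) + \left(-4 + 196\right) \left(-2 + \left(-16\right)^{2}\right)}{-2 + \left(-16\right)^{2}} - 2566\right) = - 381 \left(\frac{280 + 192 \left(-2 + 256\right)}{-2 + 256} - 2566\right) = - 381 \left(\frac{280 + 192 \cdot 254}{254} - 2566\right) = - 381 \left(\frac{280 + 48768}{254} - 2566\right) = - 381 \left(\frac{1}{254} \cdot 49048 - 2566\right) = - 381 \left(\frac{24524}{127} - 2566\right) = \left(-381\right) \left(- \frac{301358}{127}\right) = 904074$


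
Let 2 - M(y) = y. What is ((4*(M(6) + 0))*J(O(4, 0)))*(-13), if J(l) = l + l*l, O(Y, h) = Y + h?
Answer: 4160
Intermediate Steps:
M(y) = 2 - y
J(l) = l + l²
((4*(M(6) + 0))*J(O(4, 0)))*(-13) = ((4*((2 - 1*6) + 0))*((4 + 0)*(1 + (4 + 0))))*(-13) = ((4*((2 - 6) + 0))*(4*(1 + 4)))*(-13) = ((4*(-4 + 0))*(4*5))*(-13) = ((4*(-4))*20)*(-13) = -16*20*(-13) = -320*(-13) = 4160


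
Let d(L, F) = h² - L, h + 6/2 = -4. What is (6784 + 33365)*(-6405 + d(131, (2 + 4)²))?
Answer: -260446563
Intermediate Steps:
h = -7 (h = -3 - 4 = -7)
d(L, F) = 49 - L (d(L, F) = (-7)² - L = 49 - L)
(6784 + 33365)*(-6405 + d(131, (2 + 4)²)) = (6784 + 33365)*(-6405 + (49 - 1*131)) = 40149*(-6405 + (49 - 131)) = 40149*(-6405 - 82) = 40149*(-6487) = -260446563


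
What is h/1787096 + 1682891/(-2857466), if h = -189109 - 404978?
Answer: -2352535589039/2553283029368 ≈ -0.92138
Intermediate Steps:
h = -594087
h/1787096 + 1682891/(-2857466) = -594087/1787096 + 1682891/(-2857466) = -594087*1/1787096 + 1682891*(-1/2857466) = -594087/1787096 - 1682891/2857466 = -2352535589039/2553283029368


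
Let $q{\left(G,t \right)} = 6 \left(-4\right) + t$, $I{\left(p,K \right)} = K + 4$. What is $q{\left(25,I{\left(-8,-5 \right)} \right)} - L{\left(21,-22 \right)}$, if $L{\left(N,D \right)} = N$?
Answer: $-46$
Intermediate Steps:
$I{\left(p,K \right)} = 4 + K$
$q{\left(G,t \right)} = -24 + t$
$q{\left(25,I{\left(-8,-5 \right)} \right)} - L{\left(21,-22 \right)} = \left(-24 + \left(4 - 5\right)\right) - 21 = \left(-24 - 1\right) - 21 = -25 - 21 = -46$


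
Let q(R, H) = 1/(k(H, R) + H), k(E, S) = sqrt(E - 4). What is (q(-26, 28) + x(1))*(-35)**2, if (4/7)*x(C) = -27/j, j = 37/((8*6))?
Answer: -105511945/1406 - 245*sqrt(6)/76 ≈ -75052.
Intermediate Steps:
j = 37/48 ≈ 0.77083
k(E, S) = sqrt(-4 + E)
q(R, H) = 1/(H + sqrt(-4 + H)) (q(R, H) = 1/(sqrt(-4 + H) + H) = 1/(H + sqrt(-4 + H)))
x(C) = -2268/37 (x(C) = 7*(-27/37/48)/4 = 7*(-27*48/37)/4 = (7/4)*(-1296/37) = -2268/37)
(q(-26, 28) + x(1))*(-35)**2 = (1/(28 + sqrt(-4 + 28)) - 2268/37)*(-35)**2 = (1/(28 + sqrt(24)) - 2268/37)*1225 = (1/(28 + 2*sqrt(6)) - 2268/37)*1225 = (-2268/37 + 1/(28 + 2*sqrt(6)))*1225 = -2778300/37 + 1225/(28 + 2*sqrt(6))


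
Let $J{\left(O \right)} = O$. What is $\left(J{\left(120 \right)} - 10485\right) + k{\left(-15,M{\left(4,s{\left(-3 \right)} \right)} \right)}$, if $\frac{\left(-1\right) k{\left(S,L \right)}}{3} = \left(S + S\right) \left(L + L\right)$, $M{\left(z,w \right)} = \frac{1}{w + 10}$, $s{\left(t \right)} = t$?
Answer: $- \frac{72375}{7} \approx -10339.0$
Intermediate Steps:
$M{\left(z,w \right)} = \frac{1}{10 + w}$
$k{\left(S,L \right)} = - 12 L S$ ($k{\left(S,L \right)} = - 3 \left(S + S\right) \left(L + L\right) = - 3 \cdot 2 S 2 L = - 3 \cdot 4 L S = - 12 L S$)
$\left(J{\left(120 \right)} - 10485\right) + k{\left(-15,M{\left(4,s{\left(-3 \right)} \right)} \right)} = \left(120 - 10485\right) - 12 \frac{1}{10 - 3} \left(-15\right) = -10365 - 12 \cdot \frac{1}{7} \left(-15\right) = -10365 - \frac{12}{7} \left(-15\right) = -10365 + \frac{180}{7} = - \frac{72375}{7}$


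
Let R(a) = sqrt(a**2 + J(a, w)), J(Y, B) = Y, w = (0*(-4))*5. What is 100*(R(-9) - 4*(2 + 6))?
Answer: -3200 + 600*sqrt(2) ≈ -2351.5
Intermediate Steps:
w = 0 (w = 0*5 = 0)
R(a) = sqrt(a + a**2) (R(a) = sqrt(a**2 + a) = sqrt(a + a**2))
100*(R(-9) - 4*(2 + 6)) = 100*(sqrt(-9*(1 - 9)) - 4*(2 + 6)) = 100*(sqrt(-9*(-8)) - 4*8) = 100*(sqrt(72) - 32) = 100*(6*sqrt(2) - 32) = 100*(-32 + 6*sqrt(2)) = -3200 + 600*sqrt(2)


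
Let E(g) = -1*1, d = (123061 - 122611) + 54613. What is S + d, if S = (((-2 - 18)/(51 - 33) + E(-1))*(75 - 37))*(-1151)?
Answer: 1326589/9 ≈ 1.4740e+5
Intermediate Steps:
d = 55063 (d = 450 + 54613 = 55063)
E(g) = -1
S = 831022/9 (S = (((-2 - 18)/(51 - 33) - 1)*(75 - 37))*(-1151) = ((-20/18 - 1)*38)*(-1151) = ((-20*1/18 - 1)*38)*(-1151) = ((-10/9 - 1)*38)*(-1151) = -19/9*38*(-1151) = -722/9*(-1151) = 831022/9 ≈ 92336.)
S + d = 831022/9 + 55063 = 1326589/9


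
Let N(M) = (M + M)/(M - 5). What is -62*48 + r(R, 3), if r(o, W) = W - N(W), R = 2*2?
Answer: -2970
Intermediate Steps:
R = 4
N(M) = 2*M/(-5 + M) (N(M) = (2*M)/(-5 + M) = 2*M/(-5 + M))
r(o, W) = W - 2*W/(-5 + W)
-62*48 + r(R, 3) = -62*48 + 3*(-7 + 3)/(-5 + 3) = -2976 + 3*(-4)/(-2) = -2976 + 3*(-½)*(-4) = -2976 + 6 = -2970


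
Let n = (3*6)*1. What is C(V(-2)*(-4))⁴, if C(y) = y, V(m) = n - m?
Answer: 40960000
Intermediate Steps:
n = 18 (n = 18*1 = 18)
V(m) = 18 - m
C(V(-2)*(-4))⁴ = ((18 - 1*(-2))*(-4))⁴ = ((18 + 2)*(-4))⁴ = (20*(-4))⁴ = (-80)⁴ = 40960000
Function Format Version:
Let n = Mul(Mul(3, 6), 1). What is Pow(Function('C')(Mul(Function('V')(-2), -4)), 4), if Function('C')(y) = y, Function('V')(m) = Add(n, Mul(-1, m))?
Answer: 40960000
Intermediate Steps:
n = 18 (n = Mul(18, 1) = 18)
Function('V')(m) = Add(18, Mul(-1, m))
Pow(Function('C')(Mul(Function('V')(-2), -4)), 4) = Pow(Mul(Add(18, Mul(-1, -2)), -4), 4) = Pow(Mul(Add(18, 2), -4), 4) = Pow(Mul(20, -4), 4) = Pow(-80, 4) = 40960000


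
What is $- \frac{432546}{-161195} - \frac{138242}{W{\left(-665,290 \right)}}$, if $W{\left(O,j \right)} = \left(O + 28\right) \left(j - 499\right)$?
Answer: $\frac{2715555956}{1650797995} \approx 1.645$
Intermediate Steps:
$W{\left(O,j \right)} = \left(-499 + j\right) \left(28 + O\right)$ ($W{\left(O,j \right)} = \left(28 + O\right) \left(-499 + j\right) = \left(-499 + j\right) \left(28 + O\right)$)
$- \frac{432546}{-161195} - \frac{138242}{W{\left(-665,290 \right)}} = - \frac{432546}{-161195} - \frac{138242}{-13972 - -331835 + 28 \cdot 290 - 192850} = \left(-432546\right) \left(- \frac{1}{161195}\right) - \frac{138242}{-13972 + 331835 + 8120 - 192850} = \frac{432546}{161195} - \frac{138242}{133133} = \frac{432546}{161195} - \frac{10634}{10241} = \frac{2715555956}{1650797995}$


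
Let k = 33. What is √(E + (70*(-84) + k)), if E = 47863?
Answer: 4*√2626 ≈ 204.98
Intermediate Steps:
√(E + (70*(-84) + k)) = √(47863 + (70*(-84) + 33)) = √(47863 + (-5880 + 33)) = √(47863 - 5847) = √42016 = 4*√2626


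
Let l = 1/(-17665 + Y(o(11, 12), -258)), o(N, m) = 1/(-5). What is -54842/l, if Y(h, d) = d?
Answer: 982933166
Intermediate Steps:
o(N, m) = -⅕
l = -1/17923 (l = 1/(-17665 - 258) = 1/(-17923) = -1/17923 ≈ -5.5794e-5)
-54842/l = -54842/(-1/17923) = -54842*(-17923) = 982933166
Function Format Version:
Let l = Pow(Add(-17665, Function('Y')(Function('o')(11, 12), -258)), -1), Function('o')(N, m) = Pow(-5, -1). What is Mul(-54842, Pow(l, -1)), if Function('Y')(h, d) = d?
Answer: 982933166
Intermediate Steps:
Function('o')(N, m) = Rational(-1, 5)
l = Rational(-1, 17923) (l = Pow(Add(-17665, -258), -1) = Pow(-17923, -1) = Rational(-1, 17923) ≈ -5.5794e-5)
Mul(-54842, Pow(l, -1)) = Mul(-54842, Pow(Rational(-1, 17923), -1)) = Mul(-54842, -17923) = 982933166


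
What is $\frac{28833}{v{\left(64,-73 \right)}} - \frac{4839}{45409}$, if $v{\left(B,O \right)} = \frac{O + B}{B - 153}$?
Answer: $\frac{38841890494}{136227} \approx 2.8513 \cdot 10^{5}$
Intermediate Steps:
$v{\left(B,O \right)} = \frac{B + O}{-153 + B}$
$\frac{28833}{v{\left(64,-73 \right)}} - \frac{4839}{45409} = \frac{28833}{\frac{1}{-153 + 64} \left(64 - 73\right)} - \frac{4839}{45409} = \frac{28833}{\frac{1}{-89} \left(-9\right)} - \frac{4839}{45409} = \frac{28833}{\left(- \frac{1}{89}\right) \left(-9\right)} - \frac{4839}{45409} = \frac{28833}{\frac{9}{89}} - \frac{4839}{45409} = 28833 \cdot \frac{89}{9} - \frac{4839}{45409} = \frac{855379}{3} - \frac{4839}{45409} = \frac{38841890494}{136227}$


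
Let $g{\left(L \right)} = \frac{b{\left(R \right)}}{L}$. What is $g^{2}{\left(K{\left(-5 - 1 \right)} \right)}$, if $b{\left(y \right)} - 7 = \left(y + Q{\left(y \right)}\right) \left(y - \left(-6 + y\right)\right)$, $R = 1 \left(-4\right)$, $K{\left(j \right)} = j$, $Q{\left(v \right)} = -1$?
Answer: $\frac{529}{36} \approx 14.694$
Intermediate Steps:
$R = -4$
$b{\left(y \right)} = 1 + 6 y$ ($b{\left(y \right)} = 7 + \left(y - 1\right) \left(y - \left(-6 + y\right)\right) = 7 + \left(-1 + y\right) 6 = 7 + \left(-6 + 6 y\right) = 1 + 6 y$)
$g{\left(L \right)} = - \frac{23}{L}$ ($g{\left(L \right)} = \frac{1 + 6 \left(-4\right)}{L} = \frac{1 - 24}{L} = - \frac{23}{L}$)
$g^{2}{\left(K{\left(-5 - 1 \right)} \right)} = \left(- \frac{23}{-5 - 1}\right)^{2} = \left(- \frac{23}{-6}\right)^{2} = \left(\left(-23\right) \left(- \frac{1}{6}\right)\right)^{2} = \left(\frac{23}{6}\right)^{2} = \frac{529}{36}$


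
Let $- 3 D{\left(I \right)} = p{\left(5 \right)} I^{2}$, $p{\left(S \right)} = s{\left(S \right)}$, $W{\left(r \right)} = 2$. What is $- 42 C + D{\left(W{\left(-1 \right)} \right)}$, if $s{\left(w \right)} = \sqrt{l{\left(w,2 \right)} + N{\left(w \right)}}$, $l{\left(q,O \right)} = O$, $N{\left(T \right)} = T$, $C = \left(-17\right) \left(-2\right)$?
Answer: $-1428 - \frac{4 \sqrt{7}}{3} \approx -1431.5$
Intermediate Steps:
$C = 34$
$s{\left(w \right)} = \sqrt{2 + w}$
$p{\left(S \right)} = \sqrt{2 + S}$
$D{\left(I \right)} = - \frac{\sqrt{7} I^{2}}{3}$ ($D{\left(I \right)} = - \frac{\sqrt{2 + 5} I^{2}}{3} = - \frac{\sqrt{7} I^{2}}{3}$)
$- 42 C + D{\left(W{\left(-1 \right)} \right)} = \left(-42\right) 34 - \frac{\sqrt{7} \cdot 2^{2}}{3} = -1428 - \frac{1}{3} \sqrt{7} \cdot 4 = -1428 - \frac{4 \sqrt{7}}{3}$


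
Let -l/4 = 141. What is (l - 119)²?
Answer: 466489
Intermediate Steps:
l = -564 (l = -4*141 = -564)
(l - 119)² = (-564 - 119)² = (-683)² = 466489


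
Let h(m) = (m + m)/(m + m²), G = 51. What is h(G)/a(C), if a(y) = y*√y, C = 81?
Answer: 1/18954 ≈ 5.2759e-5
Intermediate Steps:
a(y) = y^(3/2)
h(m) = 2*m/(m + m²) (h(m) = (2*m)/(m + m²) = 2*m/(m + m²))
h(G)/a(C) = (2/(1 + 51))/(81^(3/2)) = (2/52)/729 = (2*(1/52))*(1/729) = (1/26)*(1/729) = 1/18954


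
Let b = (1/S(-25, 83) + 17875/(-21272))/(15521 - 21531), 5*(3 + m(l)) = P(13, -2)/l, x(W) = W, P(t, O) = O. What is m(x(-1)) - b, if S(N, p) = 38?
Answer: -6315858157/2429049680 ≈ -2.6001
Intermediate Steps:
m(l) = -3 - 2/(5*l) (m(l) = -3 + (-2/l)/5 = -3 - 2/(5*l))
b = 328989/2429049680 (b = (1/38 + 17875/(-21272))/(15521 - 21531) = (1/38 + 17875*(-1/21272))/(-6010) = (1/38 - 17875/21272)*(-1/6010) = -328989/404168*(-1/6010) = 328989/2429049680 ≈ 0.00013544)
m(x(-1)) - b = (-3 - ⅖/(-1)) - 1*328989/2429049680 = (-3 - ⅖*(-1)) - 328989/2429049680 = (-3 + ⅖) - 328989/2429049680 = -13/5 - 328989/2429049680 = -6315858157/2429049680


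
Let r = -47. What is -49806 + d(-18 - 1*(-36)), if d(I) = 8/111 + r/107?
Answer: -591550223/11877 ≈ -49806.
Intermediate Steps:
d(I) = -4361/11877 (d(I) = 8/111 - 47/107 = -4361/11877)
-49806 + d(-18 - 1*(-36)) = -49806 - 4361/11877 = -591550223/11877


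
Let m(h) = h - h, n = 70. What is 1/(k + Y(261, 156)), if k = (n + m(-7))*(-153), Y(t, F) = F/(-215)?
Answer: -215/2302806 ≈ -9.3364e-5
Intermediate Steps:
m(h) = 0
Y(t, F) = -F/215 (Y(t, F) = F*(-1/215) = -F/215)
k = -10710 (k = (70 + 0)*(-153) = 70*(-153) = -10710)
1/(k + Y(261, 156)) = 1/(-10710 - 1/215*156) = 1/(-10710 - 156/215) = 1/(-2302806/215) = -215/2302806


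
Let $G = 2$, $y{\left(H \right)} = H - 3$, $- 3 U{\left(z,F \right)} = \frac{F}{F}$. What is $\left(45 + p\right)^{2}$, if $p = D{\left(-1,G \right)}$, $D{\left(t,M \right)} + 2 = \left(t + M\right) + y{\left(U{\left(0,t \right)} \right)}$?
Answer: $\frac{14884}{9} \approx 1653.8$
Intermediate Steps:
$U{\left(z,F \right)} = - \frac{1}{3}$ ($U{\left(z,F \right)} = - \frac{F \frac{1}{F}}{3} = \left(- \frac{1}{3}\right) 1 = - \frac{1}{3}$)
$y{\left(H \right)} = -3 + H$
$D{\left(t,M \right)} = - \frac{16}{3} + M + t$ ($D{\left(t,M \right)} = -2 - \left(\frac{10}{3} - M - t\right) = -2 + \left(- \frac{10}{3} + M + t\right) = - \frac{16}{3} + M + t$)
$p = - \frac{13}{3}$ ($p = - \frac{16}{3} + 2 - 1 = - \frac{13}{3} \approx -4.3333$)
$\left(45 + p\right)^{2} = \left(45 - \frac{13}{3}\right)^{2} = \left(\frac{122}{3}\right)^{2} = \frac{14884}{9}$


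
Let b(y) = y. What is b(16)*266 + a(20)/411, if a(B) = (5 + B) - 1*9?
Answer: 1749232/411 ≈ 4256.0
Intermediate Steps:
a(B) = -4 + B (a(B) = (5 + B) - 9 = -4 + B)
b(16)*266 + a(20)/411 = 16*266 + (-4 + 20)/411 = 4256 + 16*(1/411) = 4256 + 16/411 = 1749232/411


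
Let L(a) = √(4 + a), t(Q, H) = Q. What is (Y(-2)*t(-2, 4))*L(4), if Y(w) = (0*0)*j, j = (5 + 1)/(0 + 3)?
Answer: 0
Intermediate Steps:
j = 2 (j = 6/3 = 6*(⅓) = 2)
Y(w) = 0 (Y(w) = (0*0)*2 = 0*2 = 0)
(Y(-2)*t(-2, 4))*L(4) = (0*(-2))*√(4 + 4) = 0*√8 = 0*(2*√2) = 0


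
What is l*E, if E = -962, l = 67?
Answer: -64454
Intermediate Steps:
l*E = 67*(-962) = -64454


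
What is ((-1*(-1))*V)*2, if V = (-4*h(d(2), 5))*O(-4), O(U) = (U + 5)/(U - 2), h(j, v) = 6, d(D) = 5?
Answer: 8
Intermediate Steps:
O(U) = (5 + U)/(-2 + U)
V = 4 (V = (-4*6)*((5 - 4)/(-2 - 4)) = -24/(-6) = -(-4) = -24*(-1/6) = 4)
((-1*(-1))*V)*2 = (-1*(-1)*4)*2 = (1*4)*2 = 4*2 = 8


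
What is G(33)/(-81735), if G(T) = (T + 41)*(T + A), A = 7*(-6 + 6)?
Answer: -814/27245 ≈ -0.029877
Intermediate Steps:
A = 0 (A = 7*0 = 0)
G(T) = T*(41 + T) (G(T) = (T + 41)*(T + 0) = (41 + T)*T = T*(41 + T))
G(33)/(-81735) = (33*(41 + 33))/(-81735) = (33*74)*(-1/81735) = 2442*(-1/81735) = -814/27245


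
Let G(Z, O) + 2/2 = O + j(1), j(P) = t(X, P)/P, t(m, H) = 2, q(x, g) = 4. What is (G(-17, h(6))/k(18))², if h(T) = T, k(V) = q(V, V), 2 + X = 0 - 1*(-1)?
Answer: 49/16 ≈ 3.0625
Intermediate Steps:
X = -1 (X = -2 + (0 - 1*(-1)) = -2 + (0 + 1) = -2 + 1 = -1)
j(P) = 2/P
k(V) = 4
G(Z, O) = 1 + O (G(Z, O) = -1 + (O + 2/1) = -1 + (O + 2*1) = -1 + (O + 2) = -1 + (2 + O) = 1 + O)
(G(-17, h(6))/k(18))² = ((1 + 6)/4)² = (7*(¼))² = (7/4)² = 49/16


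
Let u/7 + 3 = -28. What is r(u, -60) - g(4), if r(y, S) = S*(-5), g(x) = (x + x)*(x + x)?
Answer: 236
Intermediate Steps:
u = -217 (u = -21 + 7*(-28) = -21 - 196 = -217)
g(x) = 4*x² (g(x) = (2*x)*(2*x) = 4*x²)
r(y, S) = -5*S
r(u, -60) - g(4) = -5*(-60) - 4*4² = 300 - 4*16 = 300 - 1*64 = 300 - 64 = 236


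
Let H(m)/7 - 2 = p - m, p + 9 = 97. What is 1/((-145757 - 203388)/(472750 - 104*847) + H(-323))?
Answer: 384662/1111708697 ≈ 0.00034601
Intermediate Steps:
p = 88 (p = -9 + 97 = 88)
H(m) = 630 - 7*m (H(m) = 14 + 7*(88 - m) = 14 + (616 - 7*m) = 630 - 7*m)
1/((-145757 - 203388)/(472750 - 104*847) + H(-323)) = 1/((-145757 - 203388)/(472750 - 104*847) + (630 - 7*(-323))) = 1/(-349145/(472750 - 88088) + (630 + 2261)) = 1/(-349145/384662 + 2891) = 1/(1111708697/384662) = 384662/1111708697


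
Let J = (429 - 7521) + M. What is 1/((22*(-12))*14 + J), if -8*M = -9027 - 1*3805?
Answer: -1/9184 ≈ -0.00010888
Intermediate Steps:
M = 1604 (M = -(-9027 - 1*3805)/8 = -(-9027 - 3805)/8 = -1/8*(-12832) = 1604)
J = -5488 (J = (429 - 7521) + 1604 = -7092 + 1604 = -5488)
1/((22*(-12))*14 + J) = 1/((22*(-12))*14 - 5488) = 1/(-264*14 - 5488) = 1/(-3696 - 5488) = 1/(-9184) = -1/9184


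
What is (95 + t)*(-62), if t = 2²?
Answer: -6138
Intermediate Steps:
t = 4
(95 + t)*(-62) = (95 + 4)*(-62) = 99*(-62) = -6138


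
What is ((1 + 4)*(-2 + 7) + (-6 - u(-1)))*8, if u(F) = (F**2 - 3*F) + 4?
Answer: 88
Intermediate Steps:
u(F) = 4 + F**2 - 3*F
((1 + 4)*(-2 + 7) + (-6 - u(-1)))*8 = ((1 + 4)*(-2 + 7) + (-6 - (4 + (-1)**2 - 3*(-1))))*8 = (5*5 + (-6 - (4 + 1 + 3)))*8 = (25 + (-6 - 1*8))*8 = (25 + (-6 - 8))*8 = (25 - 14)*8 = 11*8 = 88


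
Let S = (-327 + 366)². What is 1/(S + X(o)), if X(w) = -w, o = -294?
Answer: 1/1815 ≈ 0.00055096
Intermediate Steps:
S = 1521 (S = 39² = 1521)
1/(S + X(o)) = 1/(1521 - 1*(-294)) = 1/(1521 + 294) = 1/1815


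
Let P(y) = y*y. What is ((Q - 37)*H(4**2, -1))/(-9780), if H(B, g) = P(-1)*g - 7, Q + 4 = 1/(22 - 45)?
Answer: -1888/56235 ≈ -0.033573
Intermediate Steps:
Q = -93/23 (Q = -4 + 1/(22 - 45) = -4 + 1/(-23) = -4 - 1/23 = -93/23 ≈ -4.0435)
P(y) = y**2
H(B, g) = -7 + g (H(B, g) = (-1)**2*g - 7 = 1*g - 7 = g - 7 = -7 + g)
((Q - 37)*H(4**2, -1))/(-9780) = ((-93/23 - 37)*(-7 - 1))/(-9780) = -944/23*(-8)*(-1/9780) = (7552/23)*(-1/9780) = -1888/56235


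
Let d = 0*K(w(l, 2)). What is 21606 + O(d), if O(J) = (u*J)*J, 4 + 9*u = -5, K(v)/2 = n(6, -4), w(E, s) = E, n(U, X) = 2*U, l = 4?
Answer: 21606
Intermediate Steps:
K(v) = 24 (K(v) = 2*(2*6) = 2*12 = 24)
u = -1 (u = -4/9 + (1/9)*(-5) = -4/9 - 5/9 = -1)
d = 0 (d = 0*24 = 0)
O(J) = -J**2 (O(J) = (-J)*J = -J**2)
21606 + O(d) = 21606 - 1*0**2 = 21606 - 1*0 = 21606 + 0 = 21606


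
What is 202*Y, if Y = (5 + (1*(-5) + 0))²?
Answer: 0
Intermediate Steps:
Y = 0 (Y = (5 + (-5 + 0))² = (5 - 5)² = 0² = 0)
202*Y = 202*0 = 0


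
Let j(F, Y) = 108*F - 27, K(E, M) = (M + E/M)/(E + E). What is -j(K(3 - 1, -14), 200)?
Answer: 2862/7 ≈ 408.86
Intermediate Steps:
K(E, M) = (M + E/M)/(2*E) (K(E, M) = (M + E/M)/((2*E)) = (M + E/M)*(1/(2*E)) = (M + E/M)/(2*E))
j(F, Y) = -27 + 108*F
-j(K(3 - 1, -14), 200) = -(-27 + 108*((½)*((3 - 1) + (-14)²)/((3 - 1)*(-14)))) = -(-27 + 108*((½)*(-1/14)*(2 + 196)/2)) = -(-27 + 108*((½)*(½)*(-1/14)*198)) = -(-27 + 108*(-99/28)) = -(-27 - 2673/7) = -1*(-2862/7) = 2862/7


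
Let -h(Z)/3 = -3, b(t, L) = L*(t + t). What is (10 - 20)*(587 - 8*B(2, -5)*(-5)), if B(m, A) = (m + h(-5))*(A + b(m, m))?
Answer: -19070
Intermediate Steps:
b(t, L) = 2*L*t (b(t, L) = L*(2*t) = 2*L*t)
h(Z) = 9 (h(Z) = -3*(-3) = 9)
B(m, A) = (9 + m)*(A + 2*m²) (B(m, A) = (m + 9)*(A + 2*m*m) = (9 + m)*(A + 2*m²))
(10 - 20)*(587 - 8*B(2, -5)*(-5)) = (10 - 20)*(587 - 8*(2*2³ + 9*(-5) + 18*2² - 5*2)*(-5)) = -10*(587 - 8*(2*8 - 45 + 18*4 - 10)*(-5)) = -10*(587 - 8*(16 - 45 + 72 - 10)*(-5)) = -10*(587 - 8*33*(-5)) = -10*(587 - 264*(-5)) = -10*(587 - 1*(-1320)) = -10*(587 + 1320) = -10*1907 = -19070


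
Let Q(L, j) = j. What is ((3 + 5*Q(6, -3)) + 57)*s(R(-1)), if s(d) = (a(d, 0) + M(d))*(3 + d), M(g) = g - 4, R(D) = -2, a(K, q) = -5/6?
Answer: -615/2 ≈ -307.50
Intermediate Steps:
a(K, q) = -⅚ (a(K, q) = -5*⅙ = -⅚)
M(g) = -4 + g
s(d) = (3 + d)*(-29/6 + d) (s(d) = (-⅚ + (-4 + d))*(3 + d) = (-29/6 + d)*(3 + d) = (3 + d)*(-29/6 + d))
((3 + 5*Q(6, -3)) + 57)*s(R(-1)) = ((3 + 5*(-3)) + 57)*(-29/2 + (-2)² - 11/6*(-2)) = ((3 - 15) + 57)*(-29/2 + 4 + 11/3) = (-12 + 57)*(-41/6) = 45*(-41/6) = -615/2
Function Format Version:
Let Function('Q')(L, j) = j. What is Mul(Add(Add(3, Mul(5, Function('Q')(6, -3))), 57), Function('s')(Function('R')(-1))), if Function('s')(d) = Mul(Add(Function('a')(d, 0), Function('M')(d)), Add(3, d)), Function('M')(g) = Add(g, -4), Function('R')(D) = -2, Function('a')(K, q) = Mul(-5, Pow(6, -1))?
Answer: Rational(-615, 2) ≈ -307.50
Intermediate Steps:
Function('a')(K, q) = Rational(-5, 6) (Function('a')(K, q) = Mul(-5, Rational(1, 6)) = Rational(-5, 6))
Function('M')(g) = Add(-4, g)
Function('s')(d) = Mul(Add(3, d), Add(Rational(-29, 6), d)) (Function('s')(d) = Mul(Add(Rational(-5, 6), Add(-4, d)), Add(3, d)) = Mul(Add(Rational(-29, 6), d), Add(3, d)) = Mul(Add(3, d), Add(Rational(-29, 6), d)))
Mul(Add(Add(3, Mul(5, Function('Q')(6, -3))), 57), Function('s')(Function('R')(-1))) = Mul(Add(Add(3, Mul(5, -3)), 57), Add(Rational(-29, 2), Pow(-2, 2), Mul(Rational(-11, 6), -2))) = Mul(Add(Add(3, -15), 57), Add(Rational(-29, 2), 4, Rational(11, 3))) = Mul(Add(-12, 57), Rational(-41, 6)) = Mul(45, Rational(-41, 6)) = Rational(-615, 2)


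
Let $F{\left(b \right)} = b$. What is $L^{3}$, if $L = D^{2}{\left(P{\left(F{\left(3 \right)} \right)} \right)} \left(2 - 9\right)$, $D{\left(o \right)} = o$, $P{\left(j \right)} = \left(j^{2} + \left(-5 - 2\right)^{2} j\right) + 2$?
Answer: $-5336255823596992$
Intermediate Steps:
$P{\left(j \right)} = 2 + j^{2} + 49 j$ ($P{\left(j \right)} = \left(j^{2} + \left(-7\right)^{2} j\right) + 2 = \left(j^{2} + 49 j\right) + 2 = 2 + j^{2} + 49 j$)
$L = -174748$ ($L = \left(2 + 3^{2} + 49 \cdot 3\right)^{2} \left(2 - 9\right) = \left(2 + 9 + 147\right)^{2} \left(2 - 9\right) = 158^{2} \left(-7\right) = 24964 \left(-7\right) = -174748$)
$L^{3} = \left(-174748\right)^{3} = -5336255823596992$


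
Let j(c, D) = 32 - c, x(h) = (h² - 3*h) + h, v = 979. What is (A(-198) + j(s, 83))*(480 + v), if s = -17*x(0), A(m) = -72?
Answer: -58360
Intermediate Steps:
x(h) = h² - 2*h
s = 0 (s = -0*(-2 + 0) = -0*(-2) = -17*0 = 0)
(A(-198) + j(s, 83))*(480 + v) = (-72 + (32 - 1*0))*(480 + 979) = (-72 + (32 + 0))*1459 = (-72 + 32)*1459 = -40*1459 = -58360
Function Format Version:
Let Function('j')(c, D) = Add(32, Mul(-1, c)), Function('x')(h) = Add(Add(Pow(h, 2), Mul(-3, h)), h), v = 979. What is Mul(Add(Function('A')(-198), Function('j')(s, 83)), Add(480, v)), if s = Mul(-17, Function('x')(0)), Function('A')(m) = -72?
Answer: -58360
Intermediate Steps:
Function('x')(h) = Add(Pow(h, 2), Mul(-2, h))
s = 0 (s = Mul(-17, Mul(0, Add(-2, 0))) = Mul(-17, Mul(0, -2)) = Mul(-17, 0) = 0)
Mul(Add(Function('A')(-198), Function('j')(s, 83)), Add(480, v)) = Mul(Add(-72, Add(32, Mul(-1, 0))), Add(480, 979)) = Mul(Add(-72, Add(32, 0)), 1459) = Mul(Add(-72, 32), 1459) = Mul(-40, 1459) = -58360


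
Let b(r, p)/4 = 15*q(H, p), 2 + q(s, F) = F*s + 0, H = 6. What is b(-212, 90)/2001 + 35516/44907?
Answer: 506888492/29952969 ≈ 16.923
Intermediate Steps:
q(s, F) = -2 + F*s (q(s, F) = -2 + (F*s + 0) = -2 + F*s)
b(r, p) = -120 + 360*p (b(r, p) = 4*(15*(-2 + p*6)) = 4*(15*(-2 + 6*p)) = 4*(-30 + 90*p) = -120 + 360*p)
b(-212, 90)/2001 + 35516/44907 = (-120 + 360*90)/2001 + 35516/44907 = (-120 + 32400)*(1/2001) + 35516*(1/44907) = 32280*(1/2001) + 35516/44907 = 10760/667 + 35516/44907 = 506888492/29952969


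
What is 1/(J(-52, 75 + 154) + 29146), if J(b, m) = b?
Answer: 1/29094 ≈ 3.4371e-5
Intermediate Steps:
1/(J(-52, 75 + 154) + 29146) = 1/(-52 + 29146) = 1/29094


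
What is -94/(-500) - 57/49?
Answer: -11947/12250 ≈ -0.97527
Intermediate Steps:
-94/(-500) - 57/49 = -94*(-1/500) - 57*1/49 = 47/250 - 57/49 = -11947/12250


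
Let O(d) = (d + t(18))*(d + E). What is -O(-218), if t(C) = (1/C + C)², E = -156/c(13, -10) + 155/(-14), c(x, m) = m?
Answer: 24900019/1080 ≈ 23056.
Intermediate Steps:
E = 317/70 (E = -156/(-10) + 155/(-14) = -156*(-⅒) + 155*(-1/14) = 78/5 - 155/14 = 317/70 ≈ 4.5286)
t(C) = (C + 1/C)²
O(d) = (317/70 + d)*(105625/324 + d) (O(d) = (d + (1 + 18²)²/18²)*(d + 317/70) = (d + (1 + 324)²/324)*(317/70 + d) = (d + (1/324)*325²)*(317/70 + d) = (d + (1/324)*105625)*(317/70 + d) = (d + 105625/324)*(317/70 + d) = (105625/324 + d)*(317/70 + d) = (317/70 + d)*(105625/324 + d))
-O(-218) = -(6696625/4536 + (-218)² + (3748229/11340)*(-218)) = -(6696625/4536 + 47524 - 408556961/5670) = -1*(-24900019/1080) = 24900019/1080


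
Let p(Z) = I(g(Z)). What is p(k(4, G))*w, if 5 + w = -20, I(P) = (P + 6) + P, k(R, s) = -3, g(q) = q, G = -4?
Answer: 0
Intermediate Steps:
I(P) = 6 + 2*P (I(P) = (6 + P) + P = 6 + 2*P)
p(Z) = 6 + 2*Z
w = -25 (w = -5 - 20 = -25)
p(k(4, G))*w = (6 + 2*(-3))*(-25) = (6 - 6)*(-25) = 0*(-25) = 0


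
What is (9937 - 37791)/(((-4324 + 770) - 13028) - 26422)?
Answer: 13927/21502 ≈ 0.64771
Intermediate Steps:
(9937 - 37791)/(((-4324 + 770) - 13028) - 26422) = -27854/((-3554 - 13028) - 26422) = -27854/(-16582 - 26422) = -27854/(-43004) = -27854*(-1/43004) = 13927/21502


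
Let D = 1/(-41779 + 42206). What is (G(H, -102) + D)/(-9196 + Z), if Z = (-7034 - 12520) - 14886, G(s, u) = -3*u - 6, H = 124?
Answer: -128101/18632572 ≈ -0.0068751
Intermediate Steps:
G(s, u) = -6 - 3*u
D = 1/427 ≈ 0.0023419
Z = -34440 (Z = -19554 - 14886 = -34440)
(G(H, -102) + D)/(-9196 + Z) = ((-6 - 3*(-102)) + 1/427)/(-9196 - 34440) = ((-6 + 306) + 1/427)/(-43636) = (300 + 1/427)*(-1/43636) = (128101/427)*(-1/43636) = -128101/18632572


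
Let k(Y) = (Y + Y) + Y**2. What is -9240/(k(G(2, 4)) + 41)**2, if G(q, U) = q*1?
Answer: -1320/343 ≈ -3.8484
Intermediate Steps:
G(q, U) = q
k(Y) = Y**2 + 2*Y (k(Y) = 2*Y + Y**2 = Y**2 + 2*Y)
-9240/(k(G(2, 4)) + 41)**2 = -9240/(2*(2 + 2) + 41)**2 = -9240/(2*4 + 41)**2 = -9240/(8 + 41)**2 = -9240/(49**2) = -9240/2401 = -9240*1/2401 = -1320/343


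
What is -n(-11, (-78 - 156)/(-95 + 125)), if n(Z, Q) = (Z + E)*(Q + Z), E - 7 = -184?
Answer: -17672/5 ≈ -3534.4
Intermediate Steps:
E = -177 (E = 7 - 184 = -177)
n(Z, Q) = (-177 + Z)*(Q + Z) (n(Z, Q) = (Z - 177)*(Q + Z) = (-177 + Z)*(Q + Z))
-n(-11, (-78 - 156)/(-95 + 125)) = -((-11)**2 - 177*(-78 - 156)/(-95 + 125) - 177*(-11) + ((-78 - 156)/(-95 + 125))*(-11)) = -(121 - (-41418)/30 + 1947 - 234/30*(-11)) = -(121 - (-41418)/30 + 1947 - 234*1/30*(-11)) = -(121 - 177*(-39/5) + 1947 - 39/5*(-11)) = -(121 + 6903/5 + 1947 + 429/5) = -1*17672/5 = -17672/5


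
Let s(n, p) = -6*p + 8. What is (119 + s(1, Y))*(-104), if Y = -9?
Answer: -18824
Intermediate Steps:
s(n, p) = 8 - 6*p
(119 + s(1, Y))*(-104) = (119 + (8 - 6*(-9)))*(-104) = (119 + (8 + 54))*(-104) = (119 + 62)*(-104) = 181*(-104) = -18824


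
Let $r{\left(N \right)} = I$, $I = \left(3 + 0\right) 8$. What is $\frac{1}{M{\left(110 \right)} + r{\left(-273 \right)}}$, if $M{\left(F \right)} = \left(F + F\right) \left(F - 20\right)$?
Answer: $\frac{1}{19824} \approx 5.0444 \cdot 10^{-5}$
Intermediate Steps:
$M{\left(F \right)} = 2 F \left(-20 + F\right)$
$I = 24$ ($I = 3 \cdot 8 = 24$)
$r{\left(N \right)} = 24$
$\frac{1}{M{\left(110 \right)} + r{\left(-273 \right)}} = \frac{1}{2 \cdot 110 \left(-20 + 110\right) + 24} = \frac{1}{2 \cdot 110 \cdot 90 + 24} = \frac{1}{19800 + 24} = \frac{1}{19824}$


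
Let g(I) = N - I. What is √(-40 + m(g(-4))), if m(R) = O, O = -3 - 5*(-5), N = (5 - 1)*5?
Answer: 3*I*√2 ≈ 4.2426*I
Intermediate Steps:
N = 20 (N = 4*5 = 20)
O = 22 (O = -3 + 25 = 22)
g(I) = 20 - I
m(R) = 22
√(-40 + m(g(-4))) = √(-40 + 22) = √(-18) = 3*I*√2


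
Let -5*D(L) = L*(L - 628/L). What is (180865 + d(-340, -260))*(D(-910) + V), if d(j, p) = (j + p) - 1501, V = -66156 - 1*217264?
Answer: -401248669008/5 ≈ -8.0250e+10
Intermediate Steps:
V = -283420 (V = -66156 - 217264 = -283420)
d(j, p) = -1501 + j + p
D(L) = -L*(L - 628/L)/5
(180865 + d(-340, -260))*(D(-910) + V) = (180865 + (-1501 - 340 - 260))*((628/5 - ⅕*(-910)²) - 283420) = (180865 - 2101)*((628/5 - ⅕*828100) - 283420) = 178764*((628/5 - 165620) - 283420) = 178764*(-827472/5 - 283420) = 178764*(-2244572/5) = -401248669008/5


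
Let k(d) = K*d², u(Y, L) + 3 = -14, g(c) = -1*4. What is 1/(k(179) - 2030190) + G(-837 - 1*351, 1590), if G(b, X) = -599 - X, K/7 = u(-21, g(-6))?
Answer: -12790478042/5843069 ≈ -2189.0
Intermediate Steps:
g(c) = -4
u(Y, L) = -17 (u(Y, L) = -3 - 14 = -17)
K = -119 (K = 7*(-17) = -119)
k(d) = -119*d²
1/(k(179) - 2030190) + G(-837 - 1*351, 1590) = 1/(-119*179² - 2030190) + (-599 - 1*1590) = 1/(-119*32041 - 2030190) + (-599 - 1590) = 1/(-3812879 - 2030190) - 2189 = 1/(-5843069) - 2189 = -1/5843069 - 2189 = -12790478042/5843069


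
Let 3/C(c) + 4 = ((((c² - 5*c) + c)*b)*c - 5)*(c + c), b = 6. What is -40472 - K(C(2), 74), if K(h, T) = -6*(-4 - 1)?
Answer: -40502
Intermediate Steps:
C(c) = 3/(-4 + 2*c*(-5 + c*(-24*c + 6*c²))) (C(c) = 3/(-4 + ((((c² - 5*c) + c)*6)*c - 5)*(c + c)) = 3/(-4 + (((c² - 4*c)*6)*c - 5)*(2*c)) = 3/(-4 + ((-24*c + 6*c²)*c - 5)*(2*c)) = 3/(-4 + (c*(-24*c + 6*c²) - 5)*(2*c)) = 3/(-4 + (-5 + c*(-24*c + 6*c²))*(2*c)) = 3/(-4 + 2*c*(-5 + c*(-24*c + 6*c²))))
K(h, T) = 30 (K(h, T) = -6*(-5) = 30)
-40472 - K(C(2), 74) = -40472 - 1*30 = -40472 - 30 = -40502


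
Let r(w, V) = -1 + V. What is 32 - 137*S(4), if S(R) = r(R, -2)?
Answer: 443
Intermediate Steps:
S(R) = -3 (S(R) = -1 - 2 = -3)
32 - 137*S(4) = 32 - 137*(-3) = 32 + 411 = 443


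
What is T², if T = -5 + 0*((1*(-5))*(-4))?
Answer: 25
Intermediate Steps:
T = -5 (T = -5 + 0*(-5*(-4)) = -5 + 0*20 = -5 + 0 = -5)
T² = (-5)² = 25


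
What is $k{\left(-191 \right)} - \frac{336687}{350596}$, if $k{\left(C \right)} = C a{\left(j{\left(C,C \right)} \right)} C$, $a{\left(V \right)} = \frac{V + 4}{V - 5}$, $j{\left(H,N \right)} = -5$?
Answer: $\frac{6393362903}{1752980} \approx 3647.1$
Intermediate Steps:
$a{\left(V \right)} = \frac{4 + V}{-5 + V}$
$k{\left(C \right)} = \frac{C^{2}}{10}$ ($k{\left(C \right)} = C \frac{4 - 5}{-5 - 5} C = C \frac{1}{-10} \left(-1\right) C = C \left(\left(- \frac{1}{10}\right) \left(-1\right)\right) C = C \frac{1}{10} C = \frac{C}{10} C = \frac{C^{2}}{10}$)
$k{\left(-191 \right)} - \frac{336687}{350596} = \frac{\left(-191\right)^{2}}{10} - \frac{336687}{350596} = \frac{1}{10} \cdot 36481 - 336687 \cdot \frac{1}{350596} = \frac{36481}{10} - \frac{336687}{350596} = \frac{6393362903}{1752980}$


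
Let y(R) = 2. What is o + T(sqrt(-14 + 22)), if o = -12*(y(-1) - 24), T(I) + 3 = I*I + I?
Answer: 269 + 2*sqrt(2) ≈ 271.83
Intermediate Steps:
T(I) = -3 + I + I**2 (T(I) = -3 + (I*I + I) = -3 + (I**2 + I) = -3 + (I + I**2) = -3 + I + I**2)
o = 264 (o = -12*(2 - 24) = -12*(-22) = 264)
o + T(sqrt(-14 + 22)) = 264 + (-3 + sqrt(-14 + 22) + (sqrt(-14 + 22))**2) = 264 + (-3 + sqrt(8) + (sqrt(8))**2) = 264 + (-3 + 2*sqrt(2) + (2*sqrt(2))**2) = 264 + (-3 + 2*sqrt(2) + 8) = 264 + (5 + 2*sqrt(2)) = 269 + 2*sqrt(2)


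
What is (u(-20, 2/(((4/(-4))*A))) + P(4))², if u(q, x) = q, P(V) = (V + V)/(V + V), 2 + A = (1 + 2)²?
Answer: 361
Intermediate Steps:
A = 7 (A = -2 + (1 + 2)² = -2 + 3² = -2 + 9 = 7)
P(V) = 1 (P(V) = (2*V)/((2*V)) = (2*V)*(1/(2*V)) = 1)
(u(-20, 2/(((4/(-4))*A))) + P(4))² = (-20 + 1)² = (-19)² = 361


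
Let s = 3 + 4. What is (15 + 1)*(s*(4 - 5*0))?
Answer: 448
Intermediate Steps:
s = 7
(15 + 1)*(s*(4 - 5*0)) = (15 + 1)*(7*(4 - 5*0)) = 16*(7*(4 + 0)) = 16*(7*4) = 16*28 = 448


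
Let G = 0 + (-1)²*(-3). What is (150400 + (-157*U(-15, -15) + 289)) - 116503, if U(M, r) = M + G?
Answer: 37012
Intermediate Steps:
G = -3 (G = 0 + 1*(-3) = 0 - 3 = -3)
U(M, r) = -3 + M (U(M, r) = M - 3 = -3 + M)
(150400 + (-157*U(-15, -15) + 289)) - 116503 = (150400 + (-157*(-3 - 15) + 289)) - 116503 = (150400 + (-157*(-18) + 289)) - 116503 = (150400 + (2826 + 289)) - 116503 = (150400 + 3115) - 116503 = 153515 - 116503 = 37012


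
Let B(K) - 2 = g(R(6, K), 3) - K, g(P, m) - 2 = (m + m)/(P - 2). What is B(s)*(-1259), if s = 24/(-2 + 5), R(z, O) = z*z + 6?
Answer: 96943/20 ≈ 4847.1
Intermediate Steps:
R(z, O) = 6 + z**2 (R(z, O) = z**2 + 6 = 6 + z**2)
g(P, m) = 2 + 2*m/(-2 + P) (g(P, m) = 2 + (m + m)/(P - 2) = 2 + (2*m)/(-2 + P) = 2 + 2*m/(-2 + P))
s = 8 (s = 24/3 = 24*(1/3) = 8)
B(K) = 83/20 - K (B(K) = 2 + (2*(-2 + (6 + 6**2) + 3)/(-2 + (6 + 6**2)) - K) = 2 + (2*(-2 + (6 + 36) + 3)/(-2 + (6 + 36)) - K) = 2 + (2*(-2 + 42 + 3)/(-2 + 42) - K) = 2 + (2*43/40 - K) = 2 + (2*(1/40)*43 - K) = 2 + (43/20 - K) = 83/20 - K)
B(s)*(-1259) = (83/20 - 1*8)*(-1259) = (83/20 - 8)*(-1259) = -77/20*(-1259) = 96943/20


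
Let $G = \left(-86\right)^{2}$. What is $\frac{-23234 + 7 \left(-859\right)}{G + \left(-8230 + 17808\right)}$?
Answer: $- \frac{9749}{5658} \approx -1.723$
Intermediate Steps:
$G = 7396$
$\frac{-23234 + 7 \left(-859\right)}{G + \left(-8230 + 17808\right)} = \frac{-23234 + 7 \left(-859\right)}{7396 + \left(-8230 + 17808\right)} = \frac{-23234 - 6013}{7396 + 9578} = - \frac{29247}{16974} = \left(-29247\right) \frac{1}{16974} = - \frac{9749}{5658}$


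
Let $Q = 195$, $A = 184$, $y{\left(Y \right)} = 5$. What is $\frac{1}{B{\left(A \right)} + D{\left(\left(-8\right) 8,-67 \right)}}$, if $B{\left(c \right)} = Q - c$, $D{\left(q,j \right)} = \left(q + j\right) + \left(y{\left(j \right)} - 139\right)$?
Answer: $- \frac{1}{254} \approx -0.003937$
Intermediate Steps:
$D{\left(q,j \right)} = -134 + j + q$ ($D{\left(q,j \right)} = \left(q + j\right) + \left(5 - 139\right) = \left(j + q\right) + \left(5 - 139\right) = \left(j + q\right) - 134 = -134 + j + q$)
$B{\left(c \right)} = 195 - c$
$\frac{1}{B{\left(A \right)} + D{\left(\left(-8\right) 8,-67 \right)}} = \frac{1}{\left(195 - 184\right) - 265} = \frac{1}{11 - 265} = \frac{1}{-254} = - \frac{1}{254}$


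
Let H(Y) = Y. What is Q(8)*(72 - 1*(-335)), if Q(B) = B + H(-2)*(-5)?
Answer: 7326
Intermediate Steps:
Q(B) = 10 + B (Q(B) = B - 2*(-5) = B + 10 = 10 + B)
Q(8)*(72 - 1*(-335)) = (10 + 8)*(72 - 1*(-335)) = 18*(72 + 335) = 18*407 = 7326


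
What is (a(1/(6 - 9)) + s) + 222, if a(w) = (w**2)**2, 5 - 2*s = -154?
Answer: 48845/162 ≈ 301.51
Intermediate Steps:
s = 159/2 (s = 5/2 - 1/2*(-154) = 5/2 + 77 = 159/2 ≈ 79.500)
a(w) = w**4
(a(1/(6 - 9)) + s) + 222 = ((1/(6 - 9))**4 + 159/2) + 222 = ((1/(-3))**4 + 159/2) + 222 = ((-1/3)**4 + 159/2) + 222 = (1/81 + 159/2) + 222 = 12881/162 + 222 = 48845/162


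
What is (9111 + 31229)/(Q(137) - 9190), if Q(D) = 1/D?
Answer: -5526580/1259029 ≈ -4.3896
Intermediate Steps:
(9111 + 31229)/(Q(137) - 9190) = (9111 + 31229)/(1/137 - 9190) = 40340/(1/137 - 9190) = 40340/(-1259029/137) = 40340*(-137/1259029) = -5526580/1259029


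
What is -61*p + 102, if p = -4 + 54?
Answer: -2948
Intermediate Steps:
p = 50
-61*p + 102 = -61*50 + 102 = -3050 + 102 = -2948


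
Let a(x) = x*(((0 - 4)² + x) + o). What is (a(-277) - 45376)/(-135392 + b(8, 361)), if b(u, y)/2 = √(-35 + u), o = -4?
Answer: -948725592/4582748443 - 84087*I*√3/9165496886 ≈ -0.20702 - 1.589e-5*I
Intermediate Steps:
b(u, y) = 2*√(-35 + u)
a(x) = x*(12 + x) (a(x) = x*(((0 - 4)² + x) - 4) = x*(((-4)² + x) - 4) = x*((16 + x) - 4) = x*(12 + x))
(a(-277) - 45376)/(-135392 + b(8, 361)) = (-277*(12 - 277) - 45376)/(-135392 + 2*√(-35 + 8)) = (-277*(-265) - 45376)/(-135392 + 2*√(-27)) = (73405 - 45376)/(-135392 + 2*(3*I*√3)) = 28029/(-135392 + 6*I*√3)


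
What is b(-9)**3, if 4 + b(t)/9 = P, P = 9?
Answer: 91125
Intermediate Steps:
b(t) = 45 (b(t) = -36 + 9*9 = -36 + 81 = 45)
b(-9)**3 = 45**3 = 91125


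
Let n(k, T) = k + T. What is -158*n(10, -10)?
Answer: 0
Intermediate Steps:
n(k, T) = T + k
-158*n(10, -10) = -158*(-10 + 10) = -158*0 = 0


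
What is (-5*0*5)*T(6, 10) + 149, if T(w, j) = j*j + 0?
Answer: 149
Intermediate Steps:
T(w, j) = j² (T(w, j) = j² + 0 = j²)
(-5*0*5)*T(6, 10) + 149 = (-5*0*5)*10² + 149 = (0*5)*100 + 149 = 0*100 + 149 = 0 + 149 = 149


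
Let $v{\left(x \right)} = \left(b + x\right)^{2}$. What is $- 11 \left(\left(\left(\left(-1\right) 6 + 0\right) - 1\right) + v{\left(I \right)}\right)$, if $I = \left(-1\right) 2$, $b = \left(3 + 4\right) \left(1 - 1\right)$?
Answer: $33$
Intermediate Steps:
$b = 0$ ($b = 7 \cdot 0 = 0$)
$I = -2$
$v{\left(x \right)} = x^{2}$ ($v{\left(x \right)} = \left(0 + x\right)^{2} = x^{2}$)
$- 11 \left(\left(\left(\left(-1\right) 6 + 0\right) - 1\right) + v{\left(I \right)}\right) = - 11 \left(\left(\left(\left(-1\right) 6 + 0\right) - 1\right) + \left(-2\right)^{2}\right) = - 11 \left(\left(\left(-6 + 0\right) - 1\right) + 4\right) = - 11 \left(\left(-6 - 1\right) + 4\right) = - 11 \left(-7 + 4\right) = \left(-11\right) \left(-3\right) = 33$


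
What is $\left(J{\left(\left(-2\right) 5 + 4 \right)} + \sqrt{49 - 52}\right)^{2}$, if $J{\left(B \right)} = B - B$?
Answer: $-3$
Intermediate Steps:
$J{\left(B \right)} = 0$
$\left(J{\left(\left(-2\right) 5 + 4 \right)} + \sqrt{49 - 52}\right)^{2} = \left(0 + \sqrt{49 - 52}\right)^{2} = \left(0 + \sqrt{-3}\right)^{2} = \left(0 + i \sqrt{3}\right)^{2} = \left(i \sqrt{3}\right)^{2} = -3$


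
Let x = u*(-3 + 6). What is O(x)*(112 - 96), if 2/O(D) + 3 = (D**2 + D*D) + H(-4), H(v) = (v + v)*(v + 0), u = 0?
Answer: 32/29 ≈ 1.1034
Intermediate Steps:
x = 0 (x = 0*(-3 + 6) = 0*3 = 0)
H(v) = 2*v**2 (H(v) = (2*v)*v = 2*v**2)
O(D) = 2/(29 + 2*D**2) (O(D) = 2/(-3 + ((D**2 + D*D) + 2*(-4)**2)) = 2/(-3 + ((D**2 + D**2) + 2*16)) = 2/(-3 + (2*D**2 + 32)) = 2/(-3 + (32 + 2*D**2)) = 2/(29 + 2*D**2))
O(x)*(112 - 96) = (2/(29 + 2*0**2))*(112 - 96) = (2/(29 + 2*0))*16 = (2/(29 + 0))*16 = (2/29)*16 = 32/29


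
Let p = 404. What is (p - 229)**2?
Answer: 30625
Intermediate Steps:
(p - 229)**2 = (404 - 229)**2 = 175**2 = 30625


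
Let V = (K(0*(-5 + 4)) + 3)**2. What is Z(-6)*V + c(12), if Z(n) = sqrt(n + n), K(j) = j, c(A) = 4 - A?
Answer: -8 + 18*I*sqrt(3) ≈ -8.0 + 31.177*I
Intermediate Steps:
Z(n) = sqrt(2)*sqrt(n) (Z(n) = sqrt(2*n) = sqrt(2)*sqrt(n))
V = 9 (V = (0*(-5 + 4) + 3)**2 = (0*(-1) + 3)**2 = (0 + 3)**2 = 3**2 = 9)
Z(-6)*V + c(12) = (sqrt(2)*sqrt(-6))*9 + (4 - 1*12) = (sqrt(2)*(I*sqrt(6)))*9 + (4 - 12) = (2*I*sqrt(3))*9 - 8 = 18*I*sqrt(3) - 8 = -8 + 18*I*sqrt(3)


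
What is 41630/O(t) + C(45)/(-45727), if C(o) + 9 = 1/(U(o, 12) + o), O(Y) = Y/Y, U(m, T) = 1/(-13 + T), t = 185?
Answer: 83759060835/2011988 ≈ 41630.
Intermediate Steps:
O(Y) = 1
C(o) = -9 + 1/(-1 + o) (C(o) = -9 + 1/(1/(-13 + 12) + o) = -9 + 1/(1/(-1) + o) = -9 + 1/(-1 + o))
41630/O(t) + C(45)/(-45727) = 41630/1 + ((10 - 9*45)/(-1 + 45))/(-45727) = 41630*1 + ((10 - 405)/44)*(-1/45727) = 41630 + ((1/44)*(-395))*(-1/45727) = 41630 - 395/44*(-1/45727) = 41630 + 395/2011988 = 83759060835/2011988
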